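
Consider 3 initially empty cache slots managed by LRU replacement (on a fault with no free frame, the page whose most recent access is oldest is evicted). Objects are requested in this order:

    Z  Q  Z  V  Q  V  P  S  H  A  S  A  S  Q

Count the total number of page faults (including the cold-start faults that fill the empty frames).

8

Z -> miss, frames {Z}
Q -> miss, frames {Z,Q}
Z -> hit
V -> miss, frames {Q,Z,V}
Q -> hit
V -> hit
P -> miss, evict Z, frames {Q,V,P}
S -> miss, evict Q, frames {V,P,S}
H -> miss, evict V, frames {P,S,H}
A -> miss, evict P, frames {S,H,A}
S -> hit
A -> hit
S -> hit
Q -> miss, evict H, frames {A,S,Q}
Page faults: 8.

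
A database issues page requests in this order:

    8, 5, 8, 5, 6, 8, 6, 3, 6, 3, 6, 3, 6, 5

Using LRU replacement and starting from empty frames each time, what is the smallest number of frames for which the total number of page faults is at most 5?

3

f=1: 14 faults
f=2: 6 faults
f=3: 5 faults
f=4: 4 faults
Smallest f with faults ≤ 5 is 3.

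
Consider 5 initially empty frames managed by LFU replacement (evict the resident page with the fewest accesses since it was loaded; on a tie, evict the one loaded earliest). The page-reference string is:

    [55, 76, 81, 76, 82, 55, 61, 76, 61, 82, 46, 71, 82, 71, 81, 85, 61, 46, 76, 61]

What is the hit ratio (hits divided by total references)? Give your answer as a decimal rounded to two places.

0.50

55 → fault, frames {55}
76 → fault, frames {55,76}
81 → fault, frames {55,76,81}
76 → hit
82 → fault, frames {55,76,81,82}
55 → hit
61 → fault, frames {55,76,81,82,61}
76 → hit
61 → hit
82 → hit
46 → fault, evict 81, frames {55,76,82,61,46}
71 → fault, evict 46, frames {55,76,82,61,71}
82 → hit
71 → hit
81 → fault, evict 55, frames {76,82,61,71,81}
85 → fault, evict 81, frames {76,82,61,71,85}
61 → hit
46 → fault, evict 85, frames {76,82,61,71,46}
76 → hit
61 → hit
Hits: 10 of 20 references → 10/20 = 0.5000.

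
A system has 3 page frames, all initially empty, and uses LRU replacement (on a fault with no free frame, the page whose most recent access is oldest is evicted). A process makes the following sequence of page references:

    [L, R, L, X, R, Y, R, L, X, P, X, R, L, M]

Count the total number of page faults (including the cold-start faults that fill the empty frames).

10

L → miss, frames [L]
R → miss, frames [L, R]
L → hit
X → miss, frames [R, L, X]
R → hit
Y → miss, evict L, frames [X, R, Y]
R → hit
L → miss, evict X, frames [Y, R, L]
X → miss, evict Y, frames [R, L, X]
P → miss, evict R, frames [L, X, P]
X → hit
R → miss, evict L, frames [P, X, R]
L → miss, evict P, frames [X, R, L]
M → miss, evict X, frames [R, L, M]
Page faults: 10.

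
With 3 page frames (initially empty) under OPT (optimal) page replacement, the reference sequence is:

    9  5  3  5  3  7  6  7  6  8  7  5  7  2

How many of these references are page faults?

9 -> miss, frames (9)
5 -> miss, frames (9 5)
3 -> miss, frames (9 5 3)
5 -> hit
3 -> hit
7 -> miss, evict 3, frames (9 5 7)
6 -> miss, evict 9, frames (5 7 6)
7 -> hit
6 -> hit
8 -> miss, evict 6, frames (5 7 8)
7 -> hit
5 -> hit
7 -> hit
2 -> miss, evict 8, frames (5 7 2)
Page faults: 7.

7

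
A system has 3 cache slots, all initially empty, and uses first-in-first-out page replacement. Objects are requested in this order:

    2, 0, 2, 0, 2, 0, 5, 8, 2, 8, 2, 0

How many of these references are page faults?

2 → miss, frames [2]
0 → miss, frames [2, 0]
2 → hit
0 → hit
2 → hit
0 → hit
5 → miss, frames [2, 0, 5]
8 → miss, evict 2, frames [0, 5, 8]
2 → miss, evict 0, frames [5, 8, 2]
8 → hit
2 → hit
0 → miss, evict 5, frames [8, 2, 0]
Page faults: 6.

6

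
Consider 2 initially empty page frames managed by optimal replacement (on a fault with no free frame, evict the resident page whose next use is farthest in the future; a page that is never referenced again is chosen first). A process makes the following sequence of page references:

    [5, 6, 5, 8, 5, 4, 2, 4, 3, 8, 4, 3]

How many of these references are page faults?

5: fault, frames [5]
6: fault, frames [5, 6]
5: hit
8: fault, evict 6, frames [5, 8]
5: hit
4: fault, evict 5, frames [8, 4]
2: fault, evict 8, frames [4, 2]
4: hit
3: fault, evict 2, frames [4, 3]
8: fault, evict 3, frames [4, 8]
4: hit
3: fault, evict 8, frames [4, 3]
Page faults: 8.

8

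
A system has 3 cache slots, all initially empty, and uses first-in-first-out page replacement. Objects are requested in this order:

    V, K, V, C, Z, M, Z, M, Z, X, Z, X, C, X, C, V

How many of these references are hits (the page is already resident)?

V: miss, frames [V]
K: miss, frames [V, K]
V: hit
C: miss, frames [V, K, C]
Z: miss, evict V, frames [K, C, Z]
M: miss, evict K, frames [C, Z, M]
Z: hit
M: hit
Z: hit
X: miss, evict C, frames [Z, M, X]
Z: hit
X: hit
C: miss, evict Z, frames [M, X, C]
X: hit
C: hit
V: miss, evict M, frames [X, C, V]
Hits: 8.

8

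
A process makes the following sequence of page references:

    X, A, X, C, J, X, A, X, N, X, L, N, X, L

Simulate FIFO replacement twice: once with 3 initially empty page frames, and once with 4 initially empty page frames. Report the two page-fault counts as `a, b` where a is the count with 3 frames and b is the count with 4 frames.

9, 7

3 frames: F F . F F F F . F . F . F . → 9 faults.
4 frames: F F . F F . . . F F F . . . → 7 faults.
7 < 9: adding a frame reduced faults, as is typical.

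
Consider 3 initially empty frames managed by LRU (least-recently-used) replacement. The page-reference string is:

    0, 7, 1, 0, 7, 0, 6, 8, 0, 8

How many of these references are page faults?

5

0 → fault, frames {0}
7 → fault, frames {0,7}
1 → fault, frames {0,7,1}
0 → hit
7 → hit
0 → hit
6 → fault, evict 1, frames {7,0,6}
8 → fault, evict 7, frames {0,6,8}
0 → hit
8 → hit
Page faults: 5.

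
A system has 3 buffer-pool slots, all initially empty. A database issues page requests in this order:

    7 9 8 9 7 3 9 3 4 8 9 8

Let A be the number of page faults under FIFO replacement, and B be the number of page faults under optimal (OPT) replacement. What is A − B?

Under FIFO: F F F . . F . . F . F F → 7 faults.
Under OPT: F F F . . F . . F . . . → 5 faults.
A − B = 7 − 5 = 2.

2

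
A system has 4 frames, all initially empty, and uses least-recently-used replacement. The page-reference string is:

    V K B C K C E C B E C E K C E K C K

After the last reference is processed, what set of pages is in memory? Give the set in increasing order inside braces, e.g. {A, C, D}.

V → miss, frames {V}
K → miss, frames {V,K}
B → miss, frames {V,K,B}
C → miss, frames {V,K,B,C}
K → hit
C → hit
E → miss, evict V, frames {B,K,C,E}
C → hit
B → hit
E → hit
C → hit
E → hit
K → hit
C → hit
E → hit
K → hit
C → hit
K → hit

{B, C, E, K}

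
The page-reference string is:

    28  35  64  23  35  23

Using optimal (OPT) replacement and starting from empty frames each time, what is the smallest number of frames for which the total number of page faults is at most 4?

2

f=1: 6 faults
f=2: 4 faults
f=3: 4 faults
f=4: 4 faults
Smallest f with faults ≤ 4 is 2.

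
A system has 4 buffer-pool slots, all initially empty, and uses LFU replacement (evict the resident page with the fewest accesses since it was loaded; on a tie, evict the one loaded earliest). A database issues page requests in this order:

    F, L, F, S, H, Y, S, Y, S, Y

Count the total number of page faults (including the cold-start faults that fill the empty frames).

5

F -> miss, frames {F}
L -> miss, frames {F,L}
F -> hit
S -> miss, frames {F,L,S}
H -> miss, frames {F,L,S,H}
Y -> miss, evict L, frames {F,S,H,Y}
S -> hit
Y -> hit
S -> hit
Y -> hit
Page faults: 5.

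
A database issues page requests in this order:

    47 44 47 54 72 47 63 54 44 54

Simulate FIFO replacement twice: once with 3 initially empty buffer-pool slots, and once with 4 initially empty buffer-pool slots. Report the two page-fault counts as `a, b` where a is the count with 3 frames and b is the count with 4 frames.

8, 5

3 frames: F F . F F F F F F . → 8 faults.
4 frames: F F . F F . F . . . → 5 faults.
5 < 8: adding a frame reduced faults, as is typical.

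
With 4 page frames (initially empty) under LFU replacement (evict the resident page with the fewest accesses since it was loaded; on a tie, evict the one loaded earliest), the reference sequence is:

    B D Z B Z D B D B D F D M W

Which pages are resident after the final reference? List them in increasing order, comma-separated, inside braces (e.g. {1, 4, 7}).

B -> miss, frames (B)
D -> miss, frames (B D)
Z -> miss, frames (B D Z)
B -> hit
Z -> hit
D -> hit
B -> hit
D -> hit
B -> hit
D -> hit
F -> miss, frames (B D Z F)
D -> hit
M -> miss, evict F, frames (B D Z M)
W -> miss, evict M, frames (B D Z W)

{B, D, W, Z}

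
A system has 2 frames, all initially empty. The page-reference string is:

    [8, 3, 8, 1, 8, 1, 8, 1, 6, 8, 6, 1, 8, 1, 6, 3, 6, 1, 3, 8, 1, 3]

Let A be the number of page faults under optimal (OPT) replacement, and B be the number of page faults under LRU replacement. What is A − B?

Under OPT: F F . F . . . . F . . F . . F F . F . F . F → 10 faults.
Under LRU: F F . F . . . . F F . F F . F F . F F F F F → 14 faults.
A − B = 10 − 14 = -4.

-4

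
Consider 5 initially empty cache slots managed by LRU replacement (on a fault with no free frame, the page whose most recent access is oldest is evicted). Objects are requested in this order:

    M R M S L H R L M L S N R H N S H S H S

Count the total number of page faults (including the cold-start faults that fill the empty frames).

M -> fault, frames {M}
R -> fault, frames {M,R}
M -> hit
S -> fault, frames {R,M,S}
L -> fault, frames {R,M,S,L}
H -> fault, frames {R,M,S,L,H}
R -> hit
L -> hit
M -> hit
L -> hit
S -> hit
N -> fault, evict H, frames {R,M,L,S,N}
R -> hit
H -> fault, evict M, frames {L,S,N,R,H}
N -> hit
S -> hit
H -> hit
S -> hit
H -> hit
S -> hit
Page faults: 7.

7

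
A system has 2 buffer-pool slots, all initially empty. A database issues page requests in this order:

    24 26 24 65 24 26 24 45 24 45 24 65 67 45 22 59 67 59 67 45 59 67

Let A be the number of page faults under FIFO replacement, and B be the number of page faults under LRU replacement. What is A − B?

Under FIFO: F F . F F F . F F . . F F F F F F . . F F F → 16 faults.
Under LRU: F F . F . F . F . . . F F F F F F . . F F F → 14 faults.
A − B = 16 − 14 = 2.

2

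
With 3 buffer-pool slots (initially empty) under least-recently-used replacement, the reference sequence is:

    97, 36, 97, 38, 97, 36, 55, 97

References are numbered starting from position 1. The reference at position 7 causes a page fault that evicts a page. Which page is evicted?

pos 1: 97 -> fault, frames [97]
pos 2: 36 -> fault, frames [97, 36]
pos 3: 97 -> hit
pos 4: 38 -> fault, frames [36, 97, 38]
pos 5: 97 -> hit
pos 6: 36 -> hit
pos 7: 55 -> fault, evict 38, frames [97, 36, 55]
At position 7, page 38 is evicted.

38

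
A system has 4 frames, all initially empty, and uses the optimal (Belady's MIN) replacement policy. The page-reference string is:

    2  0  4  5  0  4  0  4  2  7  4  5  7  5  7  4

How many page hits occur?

11

2 → miss, frames (2)
0 → miss, frames (2 0)
4 → miss, frames (2 0 4)
5 → miss, frames (2 0 4 5)
0 → hit
4 → hit
0 → hit
4 → hit
2 → hit
7 → miss, evict 0, frames (2 4 5 7)
4 → hit
5 → hit
7 → hit
5 → hit
7 → hit
4 → hit
Hits: 11.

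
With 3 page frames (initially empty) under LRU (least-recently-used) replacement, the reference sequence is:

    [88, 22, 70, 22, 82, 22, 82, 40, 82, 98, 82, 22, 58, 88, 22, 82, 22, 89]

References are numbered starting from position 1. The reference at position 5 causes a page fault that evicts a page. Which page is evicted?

88

pos 1: 88: miss, frames [88]
pos 2: 22: miss, frames [88, 22]
pos 3: 70: miss, frames [88, 22, 70]
pos 4: 22: hit
pos 5: 82: miss, evict 88, frames [70, 22, 82]
At position 5, page 88 is evicted.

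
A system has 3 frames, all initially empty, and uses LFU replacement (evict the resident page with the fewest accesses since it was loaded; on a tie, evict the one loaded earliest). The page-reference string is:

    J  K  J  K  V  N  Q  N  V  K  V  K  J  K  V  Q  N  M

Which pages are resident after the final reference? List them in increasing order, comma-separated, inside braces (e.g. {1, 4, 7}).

{K, M, V}

J → fault, frames {J}
K → fault, frames {J,K}
J → hit
K → hit
V → fault, frames {J,K,V}
N → fault, evict V, frames {J,K,N}
Q → fault, evict N, frames {J,K,Q}
N → fault, evict Q, frames {J,K,N}
V → fault, evict N, frames {J,K,V}
K → hit
V → hit
K → hit
J → hit
K → hit
V → hit
Q → fault, evict J, frames {K,V,Q}
N → fault, evict Q, frames {K,V,N}
M → fault, evict N, frames {K,V,M}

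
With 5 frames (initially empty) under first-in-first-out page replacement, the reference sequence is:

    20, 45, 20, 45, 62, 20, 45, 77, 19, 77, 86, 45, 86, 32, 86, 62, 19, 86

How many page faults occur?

7

20 -> miss, frames {20}
45 -> miss, frames {20,45}
20 -> hit
45 -> hit
62 -> miss, frames {20,45,62}
20 -> hit
45 -> hit
77 -> miss, frames {20,45,62,77}
19 -> miss, frames {20,45,62,77,19}
77 -> hit
86 -> miss, evict 20, frames {45,62,77,19,86}
45 -> hit
86 -> hit
32 -> miss, evict 45, frames {62,77,19,86,32}
86 -> hit
62 -> hit
19 -> hit
86 -> hit
Page faults: 7.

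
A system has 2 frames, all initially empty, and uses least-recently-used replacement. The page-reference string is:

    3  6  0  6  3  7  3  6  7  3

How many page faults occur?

3 -> fault, frames (3)
6 -> fault, frames (3 6)
0 -> fault, evict 3, frames (6 0)
6 -> hit
3 -> fault, evict 0, frames (6 3)
7 -> fault, evict 6, frames (3 7)
3 -> hit
6 -> fault, evict 7, frames (3 6)
7 -> fault, evict 3, frames (6 7)
3 -> fault, evict 6, frames (7 3)
Page faults: 8.

8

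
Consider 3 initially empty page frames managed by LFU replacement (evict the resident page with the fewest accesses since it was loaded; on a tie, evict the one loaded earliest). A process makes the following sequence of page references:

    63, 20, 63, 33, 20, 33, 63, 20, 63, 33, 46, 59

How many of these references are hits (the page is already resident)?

7

63 → miss, frames [63]
20 → miss, frames [63, 20]
63 → hit
33 → miss, frames [63, 20, 33]
20 → hit
33 → hit
63 → hit
20 → hit
63 → hit
33 → hit
46 → miss, evict 20, frames [63, 33, 46]
59 → miss, evict 46, frames [63, 33, 59]
Hits: 7.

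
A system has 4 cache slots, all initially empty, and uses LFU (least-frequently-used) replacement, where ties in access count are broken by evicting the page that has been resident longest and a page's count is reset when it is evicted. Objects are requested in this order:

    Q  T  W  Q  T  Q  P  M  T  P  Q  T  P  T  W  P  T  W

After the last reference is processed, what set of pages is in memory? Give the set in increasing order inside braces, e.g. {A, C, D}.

{P, Q, T, W}

Q → miss, frames [Q]
T → miss, frames [Q, T]
W → miss, frames [Q, T, W]
Q → hit
T → hit
Q → hit
P → miss, frames [Q, T, W, P]
M → miss, evict W, frames [Q, T, P, M]
T → hit
P → hit
Q → hit
T → hit
P → hit
T → hit
W → miss, evict M, frames [Q, T, P, W]
P → hit
T → hit
W → hit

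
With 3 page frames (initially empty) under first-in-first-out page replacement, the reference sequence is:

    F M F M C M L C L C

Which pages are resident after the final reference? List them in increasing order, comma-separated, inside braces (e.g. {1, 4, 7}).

F → miss, frames {F}
M → miss, frames {F,M}
F → hit
M → hit
C → miss, frames {F,M,C}
M → hit
L → miss, evict F, frames {M,C,L}
C → hit
L → hit
C → hit

{C, L, M}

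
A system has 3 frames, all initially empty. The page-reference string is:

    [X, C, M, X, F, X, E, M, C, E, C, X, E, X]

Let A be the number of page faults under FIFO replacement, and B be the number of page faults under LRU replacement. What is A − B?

Under FIFO: F F F . F F F F F . . F F . → 10 faults.
Under LRU: F F F . F . F F F . . F . . → 8 faults.
A − B = 10 − 8 = 2.

2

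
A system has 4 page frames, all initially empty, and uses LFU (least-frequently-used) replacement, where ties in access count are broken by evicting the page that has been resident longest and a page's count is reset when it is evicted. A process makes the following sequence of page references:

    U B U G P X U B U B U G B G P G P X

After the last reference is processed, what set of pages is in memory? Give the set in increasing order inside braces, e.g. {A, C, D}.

U → miss, frames {U}
B → miss, frames {U,B}
U → hit
G → miss, frames {U,B,G}
P → miss, frames {U,B,G,P}
X → miss, evict B, frames {U,G,P,X}
U → hit
B → miss, evict G, frames {U,P,X,B}
U → hit
B → hit
U → hit
G → miss, evict P, frames {U,X,B,G}
B → hit
G → hit
P → miss, evict X, frames {U,B,G,P}
G → hit
P → hit
X → miss, evict P, frames {U,B,G,X}

{B, G, U, X}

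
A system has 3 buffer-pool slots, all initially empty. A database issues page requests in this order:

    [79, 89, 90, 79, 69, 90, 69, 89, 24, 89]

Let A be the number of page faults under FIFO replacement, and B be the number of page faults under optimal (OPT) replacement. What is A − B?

Under FIFO: F F F . F . . . F F → 6 faults.
Under OPT: F F F . F . . . F . → 5 faults.
A − B = 6 − 5 = 1.

1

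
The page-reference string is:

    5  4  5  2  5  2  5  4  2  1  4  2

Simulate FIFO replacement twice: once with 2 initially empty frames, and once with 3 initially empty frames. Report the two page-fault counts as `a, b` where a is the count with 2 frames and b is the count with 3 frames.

9, 4

2 frames: F F . F F . . F F F F F → 9 faults.
3 frames: F F . F . . . . . F . . → 4 faults.
4 < 9: adding a frame reduced faults, as is typical.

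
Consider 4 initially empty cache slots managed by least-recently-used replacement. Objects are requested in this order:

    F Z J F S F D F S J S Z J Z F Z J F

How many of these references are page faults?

6

F: miss, frames {F}
Z: miss, frames {F,Z}
J: miss, frames {F,Z,J}
F: hit
S: miss, frames {Z,J,F,S}
F: hit
D: miss, evict Z, frames {J,S,F,D}
F: hit
S: hit
J: hit
S: hit
Z: miss, evict D, frames {F,J,S,Z}
J: hit
Z: hit
F: hit
Z: hit
J: hit
F: hit
Page faults: 6.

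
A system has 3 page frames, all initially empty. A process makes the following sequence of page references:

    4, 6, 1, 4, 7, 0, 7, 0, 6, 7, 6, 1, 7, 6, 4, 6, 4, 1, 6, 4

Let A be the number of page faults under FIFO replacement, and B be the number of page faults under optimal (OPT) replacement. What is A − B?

4

Under FIFO: F F F . F F . . F . . F F . F F . F . . → 11 faults.
Under OPT: F F F . F F . . . . . F . . F . . . . . → 7 faults.
A − B = 11 − 7 = 4.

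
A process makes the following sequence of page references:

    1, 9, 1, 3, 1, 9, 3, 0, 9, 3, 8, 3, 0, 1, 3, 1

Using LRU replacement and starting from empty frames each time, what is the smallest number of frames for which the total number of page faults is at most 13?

f=1: 16 faults
f=2: 12 faults
f=3: 7 faults
f=4: 6 faults
f=5: 5 faults
Smallest f with faults ≤ 13 is 2.

2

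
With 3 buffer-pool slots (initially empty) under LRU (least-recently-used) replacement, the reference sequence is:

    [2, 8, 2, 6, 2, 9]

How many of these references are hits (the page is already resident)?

2

2 -> miss, frames {2}
8 -> miss, frames {2,8}
2 -> hit
6 -> miss, frames {8,2,6}
2 -> hit
9 -> miss, evict 8, frames {6,2,9}
Hits: 2.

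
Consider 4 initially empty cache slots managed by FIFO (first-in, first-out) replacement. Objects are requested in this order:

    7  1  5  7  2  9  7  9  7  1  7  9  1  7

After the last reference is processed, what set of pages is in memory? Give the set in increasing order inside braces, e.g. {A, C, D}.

7 → miss, frames {7}
1 → miss, frames {7,1}
5 → miss, frames {7,1,5}
7 → hit
2 → miss, frames {7,1,5,2}
9 → miss, evict 7, frames {1,5,2,9}
7 → miss, evict 1, frames {5,2,9,7}
9 → hit
7 → hit
1 → miss, evict 5, frames {2,9,7,1}
7 → hit
9 → hit
1 → hit
7 → hit

{1, 2, 7, 9}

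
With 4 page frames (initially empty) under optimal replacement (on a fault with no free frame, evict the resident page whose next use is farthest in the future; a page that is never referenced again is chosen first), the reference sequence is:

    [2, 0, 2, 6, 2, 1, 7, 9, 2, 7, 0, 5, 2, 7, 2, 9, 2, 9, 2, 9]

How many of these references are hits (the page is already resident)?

2 -> miss, frames {2}
0 -> miss, frames {2,0}
2 -> hit
6 -> miss, frames {2,0,6}
2 -> hit
1 -> miss, frames {2,0,6,1}
7 -> miss, evict 1, frames {2,0,6,7}
9 -> miss, evict 6, frames {2,0,7,9}
2 -> hit
7 -> hit
0 -> hit
5 -> miss, evict 0, frames {2,7,9,5}
2 -> hit
7 -> hit
2 -> hit
9 -> hit
2 -> hit
9 -> hit
2 -> hit
9 -> hit
Hits: 13.

13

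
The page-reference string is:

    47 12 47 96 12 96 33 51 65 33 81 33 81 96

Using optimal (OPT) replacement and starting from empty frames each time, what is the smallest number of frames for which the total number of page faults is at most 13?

f=1: 14 faults
f=2: 8 faults
f=3: 7 faults
f=4: 7 faults
f=5: 7 faults
f=6: 7 faults
f=7: 7 faults
Smallest f with faults ≤ 13 is 2.

2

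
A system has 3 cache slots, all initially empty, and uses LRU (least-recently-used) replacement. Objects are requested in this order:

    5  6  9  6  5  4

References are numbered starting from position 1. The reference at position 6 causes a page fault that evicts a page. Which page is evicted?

9

pos 1: 5 -> fault, frames {5}
pos 2: 6 -> fault, frames {5,6}
pos 3: 9 -> fault, frames {5,6,9}
pos 4: 6 -> hit
pos 5: 5 -> hit
pos 6: 4 -> fault, evict 9, frames {6,5,4}
At position 6, page 9 is evicted.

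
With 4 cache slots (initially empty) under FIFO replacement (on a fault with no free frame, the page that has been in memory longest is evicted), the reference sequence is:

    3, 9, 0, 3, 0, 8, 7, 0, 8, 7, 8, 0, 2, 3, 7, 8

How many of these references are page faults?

7

3 → miss, frames [3]
9 → miss, frames [3, 9]
0 → miss, frames [3, 9, 0]
3 → hit
0 → hit
8 → miss, frames [3, 9, 0, 8]
7 → miss, evict 3, frames [9, 0, 8, 7]
0 → hit
8 → hit
7 → hit
8 → hit
0 → hit
2 → miss, evict 9, frames [0, 8, 7, 2]
3 → miss, evict 0, frames [8, 7, 2, 3]
7 → hit
8 → hit
Page faults: 7.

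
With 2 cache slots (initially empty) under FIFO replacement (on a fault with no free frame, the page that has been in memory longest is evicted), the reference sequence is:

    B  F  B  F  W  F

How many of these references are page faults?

3

B → fault, frames [B]
F → fault, frames [B, F]
B → hit
F → hit
W → fault, evict B, frames [F, W]
F → hit
Page faults: 3.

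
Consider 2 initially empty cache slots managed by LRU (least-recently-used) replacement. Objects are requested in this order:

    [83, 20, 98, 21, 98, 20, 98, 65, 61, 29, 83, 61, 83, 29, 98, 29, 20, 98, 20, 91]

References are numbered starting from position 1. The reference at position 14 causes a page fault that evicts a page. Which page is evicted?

61

pos 1: 83: miss, frames (83)
pos 2: 20: miss, frames (83 20)
pos 3: 98: miss, evict 83, frames (20 98)
pos 4: 21: miss, evict 20, frames (98 21)
pos 5: 98: hit
pos 6: 20: miss, evict 21, frames (98 20)
pos 7: 98: hit
pos 8: 65: miss, evict 20, frames (98 65)
pos 9: 61: miss, evict 98, frames (65 61)
pos 10: 29: miss, evict 65, frames (61 29)
pos 11: 83: miss, evict 61, frames (29 83)
pos 12: 61: miss, evict 29, frames (83 61)
pos 13: 83: hit
pos 14: 29: miss, evict 61, frames (83 29)
At position 14, page 61 is evicted.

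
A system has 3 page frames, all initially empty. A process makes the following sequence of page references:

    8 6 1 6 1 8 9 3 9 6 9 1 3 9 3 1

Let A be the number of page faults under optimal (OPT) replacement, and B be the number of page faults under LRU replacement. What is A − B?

-2

Under OPT: F F F . . . F F . . . F . . . . → 6 faults.
Under LRU: F F F . . . F F . F . F F . . . → 8 faults.
A − B = 6 − 8 = -2.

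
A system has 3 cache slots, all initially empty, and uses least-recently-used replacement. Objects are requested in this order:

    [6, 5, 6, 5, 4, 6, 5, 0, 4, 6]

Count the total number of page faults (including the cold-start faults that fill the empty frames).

6

6 -> miss, frames {6}
5 -> miss, frames {6,5}
6 -> hit
5 -> hit
4 -> miss, frames {6,5,4}
6 -> hit
5 -> hit
0 -> miss, evict 4, frames {6,5,0}
4 -> miss, evict 6, frames {5,0,4}
6 -> miss, evict 5, frames {0,4,6}
Page faults: 6.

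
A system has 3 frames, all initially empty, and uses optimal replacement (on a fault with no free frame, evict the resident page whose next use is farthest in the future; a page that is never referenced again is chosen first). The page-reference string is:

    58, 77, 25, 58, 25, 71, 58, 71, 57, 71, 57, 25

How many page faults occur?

58: fault, frames (58)
77: fault, frames (58 77)
25: fault, frames (58 77 25)
58: hit
25: hit
71: fault, evict 77, frames (58 25 71)
58: hit
71: hit
57: fault, evict 58, frames (25 71 57)
71: hit
57: hit
25: hit
Page faults: 5.

5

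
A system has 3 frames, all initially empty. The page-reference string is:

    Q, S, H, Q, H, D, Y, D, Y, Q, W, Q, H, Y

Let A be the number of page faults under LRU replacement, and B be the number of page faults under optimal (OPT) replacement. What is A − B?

Under LRU: F F F . . F F . . F F . F F → 9 faults.
Under OPT: F F F . . F F . . . F . F . → 7 faults.
A − B = 9 − 7 = 2.

2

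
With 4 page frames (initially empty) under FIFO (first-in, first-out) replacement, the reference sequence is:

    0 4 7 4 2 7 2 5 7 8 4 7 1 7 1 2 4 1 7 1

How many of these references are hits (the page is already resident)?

0 -> miss, frames {0}
4 -> miss, frames {0,4}
7 -> miss, frames {0,4,7}
4 -> hit
2 -> miss, frames {0,4,7,2}
7 -> hit
2 -> hit
5 -> miss, evict 0, frames {4,7,2,5}
7 -> hit
8 -> miss, evict 4, frames {7,2,5,8}
4 -> miss, evict 7, frames {2,5,8,4}
7 -> miss, evict 2, frames {5,8,4,7}
1 -> miss, evict 5, frames {8,4,7,1}
7 -> hit
1 -> hit
2 -> miss, evict 8, frames {4,7,1,2}
4 -> hit
1 -> hit
7 -> hit
1 -> hit
Hits: 10.

10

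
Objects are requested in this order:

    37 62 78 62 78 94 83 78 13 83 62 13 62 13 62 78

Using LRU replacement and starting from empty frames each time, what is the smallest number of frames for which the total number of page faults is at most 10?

3

f=1: 16 faults
f=2: 11 faults
f=3: 8 faults
f=4: 7 faults
f=5: 6 faults
f=6: 6 faults
Smallest f with faults ≤ 10 is 3.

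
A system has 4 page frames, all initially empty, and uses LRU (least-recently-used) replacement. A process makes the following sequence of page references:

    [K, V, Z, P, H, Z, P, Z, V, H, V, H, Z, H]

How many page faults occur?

5

K -> miss, frames [K]
V -> miss, frames [K, V]
Z -> miss, frames [K, V, Z]
P -> miss, frames [K, V, Z, P]
H -> miss, evict K, frames [V, Z, P, H]
Z -> hit
P -> hit
Z -> hit
V -> hit
H -> hit
V -> hit
H -> hit
Z -> hit
H -> hit
Page faults: 5.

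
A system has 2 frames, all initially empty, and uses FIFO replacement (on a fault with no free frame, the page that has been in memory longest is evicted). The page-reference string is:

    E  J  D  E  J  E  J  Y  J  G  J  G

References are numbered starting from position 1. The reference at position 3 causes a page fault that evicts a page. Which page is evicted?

pos 1: E → miss, frames [E]
pos 2: J → miss, frames [E, J]
pos 3: D → miss, evict E, frames [J, D]
At position 3, page E is evicted.

E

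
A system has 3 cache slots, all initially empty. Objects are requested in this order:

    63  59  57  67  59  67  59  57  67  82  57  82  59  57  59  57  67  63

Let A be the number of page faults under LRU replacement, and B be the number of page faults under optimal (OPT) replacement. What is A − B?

Under LRU: F F F F . . . . . F . . F . . . F F → 8 faults.
Under OPT: F F F F . . . . . F . . . . . . F F → 7 faults.
A − B = 8 − 7 = 1.

1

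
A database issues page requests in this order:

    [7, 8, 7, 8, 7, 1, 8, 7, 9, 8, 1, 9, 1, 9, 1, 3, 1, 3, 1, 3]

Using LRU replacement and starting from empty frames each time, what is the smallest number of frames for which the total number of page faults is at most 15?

f=1: 20 faults
f=2: 10 faults
f=3: 6 faults
f=4: 5 faults
f=5: 5 faults
Smallest f with faults ≤ 15 is 2.

2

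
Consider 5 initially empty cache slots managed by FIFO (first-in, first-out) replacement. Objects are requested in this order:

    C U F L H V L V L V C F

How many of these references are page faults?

C -> miss, frames (C)
U -> miss, frames (C U)
F -> miss, frames (C U F)
L -> miss, frames (C U F L)
H -> miss, frames (C U F L H)
V -> miss, evict C, frames (U F L H V)
L -> hit
V -> hit
L -> hit
V -> hit
C -> miss, evict U, frames (F L H V C)
F -> hit
Page faults: 7.

7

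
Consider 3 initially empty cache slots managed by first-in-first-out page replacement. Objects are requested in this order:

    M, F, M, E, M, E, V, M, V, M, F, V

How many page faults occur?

6

M → miss, frames [M]
F → miss, frames [M, F]
M → hit
E → miss, frames [M, F, E]
M → hit
E → hit
V → miss, evict M, frames [F, E, V]
M → miss, evict F, frames [E, V, M]
V → hit
M → hit
F → miss, evict E, frames [V, M, F]
V → hit
Page faults: 6.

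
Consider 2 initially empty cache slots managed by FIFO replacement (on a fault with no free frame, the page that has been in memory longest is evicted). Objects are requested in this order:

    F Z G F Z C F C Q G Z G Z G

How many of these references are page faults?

10

F → miss, frames (F)
Z → miss, frames (F Z)
G → miss, evict F, frames (Z G)
F → miss, evict Z, frames (G F)
Z → miss, evict G, frames (F Z)
C → miss, evict F, frames (Z C)
F → miss, evict Z, frames (C F)
C → hit
Q → miss, evict C, frames (F Q)
G → miss, evict F, frames (Q G)
Z → miss, evict Q, frames (G Z)
G → hit
Z → hit
G → hit
Page faults: 10.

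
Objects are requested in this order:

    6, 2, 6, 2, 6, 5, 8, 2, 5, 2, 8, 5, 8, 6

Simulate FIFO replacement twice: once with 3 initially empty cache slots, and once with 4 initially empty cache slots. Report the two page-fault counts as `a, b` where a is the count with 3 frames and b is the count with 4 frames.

3 frames: F F . . . F F . . . . . . F → 5 faults.
4 frames: F F . . . F F . . . . . . . → 4 faults.
4 < 5: adding a frame reduced faults, as is typical.

5, 4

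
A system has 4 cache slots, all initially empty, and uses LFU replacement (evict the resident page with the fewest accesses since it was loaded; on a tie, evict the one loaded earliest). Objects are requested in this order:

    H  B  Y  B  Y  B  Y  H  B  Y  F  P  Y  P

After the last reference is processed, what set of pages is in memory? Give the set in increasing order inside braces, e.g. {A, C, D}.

{B, H, P, Y}

H → fault, frames [H]
B → fault, frames [H, B]
Y → fault, frames [H, B, Y]
B → hit
Y → hit
B → hit
Y → hit
H → hit
B → hit
Y → hit
F → fault, frames [H, B, Y, F]
P → fault, evict F, frames [H, B, Y, P]
Y → hit
P → hit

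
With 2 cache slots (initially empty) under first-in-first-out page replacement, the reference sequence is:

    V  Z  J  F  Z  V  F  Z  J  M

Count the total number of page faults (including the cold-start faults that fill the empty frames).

V: miss, frames (V)
Z: miss, frames (V Z)
J: miss, evict V, frames (Z J)
F: miss, evict Z, frames (J F)
Z: miss, evict J, frames (F Z)
V: miss, evict F, frames (Z V)
F: miss, evict Z, frames (V F)
Z: miss, evict V, frames (F Z)
J: miss, evict F, frames (Z J)
M: miss, evict Z, frames (J M)
Page faults: 10.

10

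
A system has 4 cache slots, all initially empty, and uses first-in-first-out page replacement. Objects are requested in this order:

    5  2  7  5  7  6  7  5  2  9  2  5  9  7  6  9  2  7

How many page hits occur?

5: miss, frames {5}
2: miss, frames {5,2}
7: miss, frames {5,2,7}
5: hit
7: hit
6: miss, frames {5,2,7,6}
7: hit
5: hit
2: hit
9: miss, evict 5, frames {2,7,6,9}
2: hit
5: miss, evict 2, frames {7,6,9,5}
9: hit
7: hit
6: hit
9: hit
2: miss, evict 7, frames {6,9,5,2}
7: miss, evict 6, frames {9,5,2,7}
Hits: 10.

10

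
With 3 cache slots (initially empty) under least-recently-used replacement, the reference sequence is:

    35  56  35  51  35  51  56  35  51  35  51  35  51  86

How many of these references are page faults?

4

35 → fault, frames {35}
56 → fault, frames {35,56}
35 → hit
51 → fault, frames {56,35,51}
35 → hit
51 → hit
56 → hit
35 → hit
51 → hit
35 → hit
51 → hit
35 → hit
51 → hit
86 → fault, evict 56, frames {35,51,86}
Page faults: 4.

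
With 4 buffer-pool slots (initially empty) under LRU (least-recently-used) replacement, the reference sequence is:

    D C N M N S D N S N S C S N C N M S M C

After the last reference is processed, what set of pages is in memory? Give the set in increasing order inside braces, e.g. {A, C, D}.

D -> miss, frames {D}
C -> miss, frames {D,C}
N -> miss, frames {D,C,N}
M -> miss, frames {D,C,N,M}
N -> hit
S -> miss, evict D, frames {C,M,N,S}
D -> miss, evict C, frames {M,N,S,D}
N -> hit
S -> hit
N -> hit
S -> hit
C -> miss, evict M, frames {D,N,S,C}
S -> hit
N -> hit
C -> hit
N -> hit
M -> miss, evict D, frames {S,C,N,M}
S -> hit
M -> hit
C -> hit

{C, M, N, S}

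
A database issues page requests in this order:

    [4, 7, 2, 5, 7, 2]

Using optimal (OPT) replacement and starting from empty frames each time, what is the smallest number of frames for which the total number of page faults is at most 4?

f=1: 6 faults
f=2: 5 faults
f=3: 4 faults
f=4: 4 faults
Smallest f with faults ≤ 4 is 3.

3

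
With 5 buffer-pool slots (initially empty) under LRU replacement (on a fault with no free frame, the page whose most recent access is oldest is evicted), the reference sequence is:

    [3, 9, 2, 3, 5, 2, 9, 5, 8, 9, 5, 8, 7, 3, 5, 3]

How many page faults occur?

7

3 → fault, frames [3]
9 → fault, frames [3, 9]
2 → fault, frames [3, 9, 2]
3 → hit
5 → fault, frames [9, 2, 3, 5]
2 → hit
9 → hit
5 → hit
8 → fault, frames [3, 2, 9, 5, 8]
9 → hit
5 → hit
8 → hit
7 → fault, evict 3, frames [2, 9, 5, 8, 7]
3 → fault, evict 2, frames [9, 5, 8, 7, 3]
5 → hit
3 → hit
Page faults: 7.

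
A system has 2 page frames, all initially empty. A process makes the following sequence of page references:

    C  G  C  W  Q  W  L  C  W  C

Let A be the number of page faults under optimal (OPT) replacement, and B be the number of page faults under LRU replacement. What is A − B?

Under OPT: F F . F F . F F . . → 6 faults.
Under LRU: F F . F F . F F F . → 7 faults.
A − B = 6 − 7 = -1.

-1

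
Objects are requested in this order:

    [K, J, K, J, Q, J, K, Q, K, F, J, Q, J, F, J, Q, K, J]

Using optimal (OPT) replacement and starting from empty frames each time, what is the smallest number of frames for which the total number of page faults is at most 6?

3

f=1: 18 faults
f=2: 9 faults
f=3: 5 faults
f=4: 4 faults
Smallest f with faults ≤ 6 is 3.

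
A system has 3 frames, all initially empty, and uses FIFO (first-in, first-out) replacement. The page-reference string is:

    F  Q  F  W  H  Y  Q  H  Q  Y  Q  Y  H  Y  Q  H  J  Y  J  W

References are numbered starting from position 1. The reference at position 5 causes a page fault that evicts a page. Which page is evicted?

pos 1: F → miss, frames (F)
pos 2: Q → miss, frames (F Q)
pos 3: F → hit
pos 4: W → miss, frames (F Q W)
pos 5: H → miss, evict F, frames (Q W H)
At position 5, page F is evicted.

F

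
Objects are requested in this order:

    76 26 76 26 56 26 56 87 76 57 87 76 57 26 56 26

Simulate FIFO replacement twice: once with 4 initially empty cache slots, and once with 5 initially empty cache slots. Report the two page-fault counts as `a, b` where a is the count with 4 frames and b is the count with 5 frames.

8, 5

4 frames: F F . . F . . F . F . F . F F . → 8 faults.
5 frames: F F . . F . . F . F . . . . . . → 5 faults.
5 < 8: adding a frame reduced faults, as is typical.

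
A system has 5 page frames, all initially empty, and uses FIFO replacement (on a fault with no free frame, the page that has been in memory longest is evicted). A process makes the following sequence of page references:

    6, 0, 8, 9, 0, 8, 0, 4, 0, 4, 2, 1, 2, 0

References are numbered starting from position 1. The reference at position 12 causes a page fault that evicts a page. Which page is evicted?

0

pos 1: 6 → miss, frames {6}
pos 2: 0 → miss, frames {6,0}
pos 3: 8 → miss, frames {6,0,8}
pos 4: 9 → miss, frames {6,0,8,9}
pos 5: 0 → hit
pos 6: 8 → hit
pos 7: 0 → hit
pos 8: 4 → miss, frames {6,0,8,9,4}
pos 9: 0 → hit
pos 10: 4 → hit
pos 11: 2 → miss, evict 6, frames {0,8,9,4,2}
pos 12: 1 → miss, evict 0, frames {8,9,4,2,1}
At position 12, page 0 is evicted.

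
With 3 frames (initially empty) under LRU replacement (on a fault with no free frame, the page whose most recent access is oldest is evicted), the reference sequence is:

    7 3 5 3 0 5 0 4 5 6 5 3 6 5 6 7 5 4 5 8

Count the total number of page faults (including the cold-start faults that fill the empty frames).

10

7 → miss, frames {7}
3 → miss, frames {7,3}
5 → miss, frames {7,3,5}
3 → hit
0 → miss, evict 7, frames {5,3,0}
5 → hit
0 → hit
4 → miss, evict 3, frames {5,0,4}
5 → hit
6 → miss, evict 0, frames {4,5,6}
5 → hit
3 → miss, evict 4, frames {6,5,3}
6 → hit
5 → hit
6 → hit
7 → miss, evict 3, frames {5,6,7}
5 → hit
4 → miss, evict 6, frames {7,5,4}
5 → hit
8 → miss, evict 7, frames {4,5,8}
Page faults: 10.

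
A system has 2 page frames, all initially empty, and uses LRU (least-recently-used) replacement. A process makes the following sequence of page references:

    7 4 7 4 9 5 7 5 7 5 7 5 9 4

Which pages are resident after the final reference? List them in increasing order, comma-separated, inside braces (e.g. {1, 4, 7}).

7: miss, frames [7]
4: miss, frames [7, 4]
7: hit
4: hit
9: miss, evict 7, frames [4, 9]
5: miss, evict 4, frames [9, 5]
7: miss, evict 9, frames [5, 7]
5: hit
7: hit
5: hit
7: hit
5: hit
9: miss, evict 7, frames [5, 9]
4: miss, evict 5, frames [9, 4]

{4, 9}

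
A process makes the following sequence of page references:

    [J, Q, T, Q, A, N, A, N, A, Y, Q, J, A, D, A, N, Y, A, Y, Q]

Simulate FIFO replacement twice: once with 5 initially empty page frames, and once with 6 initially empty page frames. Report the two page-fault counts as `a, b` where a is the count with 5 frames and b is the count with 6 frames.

5 frames: F F F . F F . . . F . F . F . . . . . F → 9 faults.
6 frames: F F F . F F . . . F . . . F . . . . . . → 7 faults.
7 < 9: adding a frame reduced faults, as is typical.

9, 7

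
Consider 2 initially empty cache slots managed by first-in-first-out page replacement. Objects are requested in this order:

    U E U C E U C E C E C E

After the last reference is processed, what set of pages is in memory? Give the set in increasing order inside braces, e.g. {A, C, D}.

U -> fault, frames {U}
E -> fault, frames {U,E}
U -> hit
C -> fault, evict U, frames {E,C}
E -> hit
U -> fault, evict E, frames {C,U}
C -> hit
E -> fault, evict C, frames {U,E}
C -> fault, evict U, frames {E,C}
E -> hit
C -> hit
E -> hit

{C, E}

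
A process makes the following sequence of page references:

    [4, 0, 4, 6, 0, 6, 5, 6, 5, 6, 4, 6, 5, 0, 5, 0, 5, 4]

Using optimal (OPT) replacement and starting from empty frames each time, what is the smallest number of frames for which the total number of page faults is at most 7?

f=1: 18 faults
f=2: 8 faults
f=3: 5 faults
f=4: 4 faults
Smallest f with faults ≤ 7 is 3.

3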